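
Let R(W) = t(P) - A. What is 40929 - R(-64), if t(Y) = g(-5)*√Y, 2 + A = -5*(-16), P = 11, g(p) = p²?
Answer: 41007 - 25*√11 ≈ 40924.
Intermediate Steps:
A = 78 (A = -2 - 5*(-16) = -2 + 80 = 78)
t(Y) = 25*√Y (t(Y) = (-5)²*√Y = 25*√Y)
R(W) = -78 + 25*√11 (R(W) = 25*√11 - 1*78 = 25*√11 - 78 = -78 + 25*√11)
40929 - R(-64) = 40929 - (-78 + 25*√11) = 40929 + (78 - 25*√11) = 41007 - 25*√11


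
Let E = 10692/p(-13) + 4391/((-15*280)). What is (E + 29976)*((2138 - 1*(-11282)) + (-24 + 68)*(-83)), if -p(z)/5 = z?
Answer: 669764815379/2275 ≈ 2.9440e+8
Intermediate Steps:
p(z) = -5*z
E = 8924197/54600 (E = 10692/((-5*(-13))) + 4391/((-15*280)) = 10692/65 + 4391/(-4200) = 10692*(1/65) + 4391*(-1/4200) = 10692/65 - 4391/4200 = 8924197/54600 ≈ 163.45)
(E + 29976)*((2138 - 1*(-11282)) + (-24 + 68)*(-83)) = (8924197/54600 + 29976)*((2138 - 1*(-11282)) + (-24 + 68)*(-83)) = 1645613797*((2138 + 11282) + 44*(-83))/54600 = 1645613797*(13420 - 3652)/54600 = (1645613797/54600)*9768 = 669764815379/2275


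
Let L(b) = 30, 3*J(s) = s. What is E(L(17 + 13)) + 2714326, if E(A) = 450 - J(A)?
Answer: 2714766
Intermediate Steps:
J(s) = s/3
E(A) = 450 - A/3
E(L(17 + 13)) + 2714326 = (450 - ⅓*30) + 2714326 = (450 - 10) + 2714326 = 440 + 2714326 = 2714766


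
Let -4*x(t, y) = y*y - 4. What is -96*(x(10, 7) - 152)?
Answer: 15672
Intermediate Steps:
x(t, y) = 1 - y**2/4 (x(t, y) = -(y*y - 4)/4 = -(y**2 - 4)/4 = -(-4 + y**2)/4 = 1 - y**2/4)
-96*(x(10, 7) - 152) = -96*((1 - 1/4*7**2) - 152) = -96*((1 - 1/4*49) - 152) = -96*((1 - 49/4) - 152) = -96*(-45/4 - 152) = -96*(-653/4) = 15672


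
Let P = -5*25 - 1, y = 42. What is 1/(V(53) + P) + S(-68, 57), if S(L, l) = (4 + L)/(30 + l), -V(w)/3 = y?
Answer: -5405/7308 ≈ -0.73960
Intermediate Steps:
V(w) = -126 (V(w) = -3*42 = -126)
S(L, l) = (4 + L)/(30 + l)
P = -126 (P = -125 - 1 = -126)
1/(V(53) + P) + S(-68, 57) = 1/(-126 - 126) + (4 - 68)/(30 + 57) = 1/(-252) - 64/87 = -1/252 + (1/87)*(-64) = -1/252 - 64/87 = -5405/7308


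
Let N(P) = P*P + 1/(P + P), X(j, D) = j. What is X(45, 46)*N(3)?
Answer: 825/2 ≈ 412.50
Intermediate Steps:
N(P) = P² + 1/(2*P)
X(45, 46)*N(3) = 45*((½ + 3³)/3) = 45*((½ + 27)/3) = 45*((⅓)*(55/2)) = 45*(55/6) = 825/2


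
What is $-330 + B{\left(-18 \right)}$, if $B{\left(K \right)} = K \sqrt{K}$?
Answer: $-330 - 54 i \sqrt{2} \approx -330.0 - 76.368 i$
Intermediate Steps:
$B{\left(K \right)} = K^{\frac{3}{2}}$
$-330 + B{\left(-18 \right)} = -330 + \left(-18\right)^{\frac{3}{2}} = -330 - 54 i \sqrt{2}$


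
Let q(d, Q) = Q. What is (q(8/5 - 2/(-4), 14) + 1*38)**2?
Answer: 2704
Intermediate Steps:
(q(8/5 - 2/(-4), 14) + 1*38)**2 = (14 + 1*38)**2 = (14 + 38)**2 = 52**2 = 2704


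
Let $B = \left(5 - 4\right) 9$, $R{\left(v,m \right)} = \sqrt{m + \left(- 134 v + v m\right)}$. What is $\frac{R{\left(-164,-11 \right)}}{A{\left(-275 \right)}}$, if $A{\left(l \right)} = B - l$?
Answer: $\frac{3 \sqrt{2641}}{284} \approx 0.54286$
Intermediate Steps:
$R{\left(v,m \right)} = \sqrt{m - 134 v + m v}$ ($R{\left(v,m \right)} = \sqrt{m + \left(- 134 v + m v\right)} = \sqrt{m - 134 v + m v}$)
$B = 9$ ($B = 1 \cdot 9 = 9$)
$A{\left(l \right)} = 9 - l$
$\frac{R{\left(-164,-11 \right)}}{A{\left(-275 \right)}} = \frac{\sqrt{-11 - -21976 - -1804}}{9 - -275} = \frac{\sqrt{-11 + 21976 + 1804}}{9 + 275} = \frac{\sqrt{23769}}{284} = 3 \sqrt{2641} \cdot \frac{1}{284} = \frac{3 \sqrt{2641}}{284}$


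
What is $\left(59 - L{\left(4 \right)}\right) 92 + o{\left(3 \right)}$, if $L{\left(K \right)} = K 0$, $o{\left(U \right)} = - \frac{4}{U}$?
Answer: $\frac{16280}{3} \approx 5426.7$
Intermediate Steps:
$L{\left(K \right)} = 0$
$\left(59 - L{\left(4 \right)}\right) 92 + o{\left(3 \right)} = \left(59 - 0\right) 92 - \frac{4}{3} = \left(59 + 0\right) 92 - \frac{4}{3} = 59 \cdot 92 - \frac{4}{3} = 5428 - \frac{4}{3} = \frac{16280}{3}$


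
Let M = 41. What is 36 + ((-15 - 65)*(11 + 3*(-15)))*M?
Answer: 111556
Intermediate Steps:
36 + ((-15 - 65)*(11 + 3*(-15)))*M = 36 + ((-15 - 65)*(11 + 3*(-15)))*41 = 36 - 80*(11 - 45)*41 = 36 - 80*(-34)*41 = 36 + 2720*41 = 36 + 111520 = 111556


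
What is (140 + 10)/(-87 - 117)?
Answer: -25/34 ≈ -0.73529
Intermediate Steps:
(140 + 10)/(-87 - 117) = 150/(-204) = -1/204*150 = -25/34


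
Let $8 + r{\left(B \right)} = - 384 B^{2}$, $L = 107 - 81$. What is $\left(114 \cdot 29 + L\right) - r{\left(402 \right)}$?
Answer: $62059276$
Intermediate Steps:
$L = 26$
$r{\left(B \right)} = -8 - 384 B^{2}$
$\left(114 \cdot 29 + L\right) - r{\left(402 \right)} = \left(114 \cdot 29 + 26\right) - \left(-8 - 384 \cdot 402^{2}\right) = \left(3306 + 26\right) - \left(-8 - 62055936\right) = 3332 - \left(-8 - 62055936\right) = 3332 - -62055944 = 3332 + 62055944 = 62059276$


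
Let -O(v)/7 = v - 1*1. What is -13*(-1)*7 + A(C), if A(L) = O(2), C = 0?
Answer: 84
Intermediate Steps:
O(v) = 7 - 7*v (O(v) = -7*(v - 1*1) = -7*(v - 1) = -7*(-1 + v) = 7 - 7*v)
A(L) = -7 (A(L) = 7 - 7*2 = 7 - 14 = -7)
-13*(-1)*7 + A(C) = -13*(-1)*7 - 7 = 13*7 - 7 = 91 - 7 = 84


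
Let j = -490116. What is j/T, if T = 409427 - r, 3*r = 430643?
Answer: -735174/398819 ≈ -1.8434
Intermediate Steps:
r = 430643/3 (r = (⅓)*430643 = 430643/3 ≈ 1.4355e+5)
T = 797638/3 (T = 409427 - 1*430643/3 = 409427 - 430643/3 = 797638/3 ≈ 2.6588e+5)
j/T = -490116/797638/3 = -490116*3/797638 = -735174/398819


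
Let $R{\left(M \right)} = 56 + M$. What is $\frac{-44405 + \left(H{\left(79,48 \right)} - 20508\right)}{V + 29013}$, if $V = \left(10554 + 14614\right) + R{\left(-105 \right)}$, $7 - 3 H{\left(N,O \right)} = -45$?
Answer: $- \frac{194687}{162396} \approx -1.1988$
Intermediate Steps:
$H{\left(N,O \right)} = \frac{52}{3}$ ($H{\left(N,O \right)} = \frac{7}{3} - -15 = \frac{7}{3} + 15 = \frac{52}{3}$)
$V = 25119$ ($V = \left(10554 + 14614\right) + \left(56 - 105\right) = 25168 - 49 = 25119$)
$\frac{-44405 + \left(H{\left(79,48 \right)} - 20508\right)}{V + 29013} = \frac{-44405 + \left(\frac{52}{3} - 20508\right)}{25119 + 29013} = \frac{-44405 + \left(\frac{52}{3} - 20508\right)}{54132} = \left(-44405 - \frac{61472}{3}\right) \frac{1}{54132} = \left(- \frac{194687}{3}\right) \frac{1}{54132} = - \frac{194687}{162396}$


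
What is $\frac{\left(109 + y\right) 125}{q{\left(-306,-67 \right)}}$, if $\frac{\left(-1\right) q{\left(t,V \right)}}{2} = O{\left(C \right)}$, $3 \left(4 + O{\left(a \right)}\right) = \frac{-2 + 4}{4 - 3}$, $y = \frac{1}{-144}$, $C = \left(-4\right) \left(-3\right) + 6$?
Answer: $\frac{392375}{192} \approx 2043.6$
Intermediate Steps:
$C = 18$ ($C = 12 + 6 = 18$)
$y = - \frac{1}{144} \approx -0.0069444$
$O{\left(a \right)} = - \frac{10}{3}$ ($O{\left(a \right)} = -4 + \frac{\left(-2 + 4\right) \frac{1}{4 - 3}}{3} = -4 + \frac{2 \cdot 1^{-1}}{3} = -4 + \frac{2 \cdot 1}{3} = -4 + \frac{1}{3} \cdot 2 = -4 + \frac{2}{3} = - \frac{10}{3}$)
$q{\left(t,V \right)} = \frac{20}{3}$ ($q{\left(t,V \right)} = \left(-2\right) \left(- \frac{10}{3}\right) = \frac{20}{3}$)
$\frac{\left(109 + y\right) 125}{q{\left(-306,-67 \right)}} = \frac{\left(109 - \frac{1}{144}\right) 125}{\frac{20}{3}} = \frac{15695}{144} \cdot 125 \cdot \frac{3}{20} = \frac{1961875}{144} \cdot \frac{3}{20} = \frac{392375}{192}$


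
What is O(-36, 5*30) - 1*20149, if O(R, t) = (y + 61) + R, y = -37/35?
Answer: -704377/35 ≈ -20125.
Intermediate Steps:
y = -37/35 (y = -37*1/35 = -37/35 ≈ -1.0571)
O(R, t) = 2098/35 + R (O(R, t) = (-37/35 + 61) + R = 2098/35 + R)
O(-36, 5*30) - 1*20149 = (2098/35 - 36) - 1*20149 = 838/35 - 20149 = -704377/35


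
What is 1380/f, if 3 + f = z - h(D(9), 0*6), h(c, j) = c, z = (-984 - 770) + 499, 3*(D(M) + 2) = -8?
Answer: -207/188 ≈ -1.1011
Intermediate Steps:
D(M) = -14/3 (D(M) = -2 + (⅓)*(-8) = -2 - 8/3 = -14/3)
z = -1255 (z = -1754 + 499 = -1255)
f = -3760/3 (f = -3 + (-1255 - 1*(-14/3)) = -3 + (-1255 + 14/3) = -3 - 3751/3 = -3760/3 ≈ -1253.3)
1380/f = 1380/(-3760/3) = 1380*(-3/3760) = -207/188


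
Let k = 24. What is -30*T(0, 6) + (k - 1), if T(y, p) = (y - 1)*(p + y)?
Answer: 203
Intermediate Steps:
T(y, p) = (-1 + y)*(p + y)
-30*T(0, 6) + (k - 1) = -30*(0² - 1*6 - 1*0 + 6*0) + (24 - 1) = -30*(0 - 6 + 0 + 0) + 23 = -30*(-6) + 23 = 180 + 23 = 203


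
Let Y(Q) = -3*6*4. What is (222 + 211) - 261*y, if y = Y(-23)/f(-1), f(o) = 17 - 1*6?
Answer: 23555/11 ≈ 2141.4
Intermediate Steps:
f(o) = 11 (f(o) = 17 - 6 = 11)
Y(Q) = -72 (Y(Q) = -18*4 = -72)
y = -72/11 ≈ -6.5455
(222 + 211) - 261*y = (222 + 211) - 261*(-72/11) = 433 + 18792/11 = 23555/11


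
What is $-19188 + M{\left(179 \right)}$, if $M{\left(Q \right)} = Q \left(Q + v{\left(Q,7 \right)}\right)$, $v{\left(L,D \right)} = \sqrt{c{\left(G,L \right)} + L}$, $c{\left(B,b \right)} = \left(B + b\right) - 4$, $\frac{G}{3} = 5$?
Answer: $12853 + 537 \sqrt{41} \approx 16291.0$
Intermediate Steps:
$G = 15$ ($G = 3 \cdot 5 = 15$)
$c{\left(B,b \right)} = -4 + B + b$
$v{\left(L,D \right)} = \sqrt{11 + 2 L}$ ($v{\left(L,D \right)} = \sqrt{\left(-4 + 15 + L\right) + L} = \sqrt{\left(11 + L\right) + L} = \sqrt{11 + 2 L}$)
$M{\left(Q \right)} = Q \left(Q + \sqrt{11 + 2 Q}\right)$
$-19188 + M{\left(179 \right)} = -19188 + 179 \left(179 + \sqrt{11 + 2 \cdot 179}\right) = -19188 + 179 \left(179 + \sqrt{11 + 358}\right) = -19188 + 179 \left(179 + \sqrt{369}\right) = -19188 + 179 \left(179 + 3 \sqrt{41}\right) = -19188 + \left(32041 + 537 \sqrt{41}\right) = 12853 + 537 \sqrt{41}$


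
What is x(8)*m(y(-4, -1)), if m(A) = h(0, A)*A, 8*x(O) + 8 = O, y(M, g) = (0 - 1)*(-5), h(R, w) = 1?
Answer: 0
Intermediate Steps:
y(M, g) = 5 (y(M, g) = -1*(-5) = 5)
x(O) = -1 + O/8
m(A) = A (m(A) = 1*A = A)
x(8)*m(y(-4, -1)) = (-1 + (1/8)*8)*5 = (-1 + 1)*5 = 0*5 = 0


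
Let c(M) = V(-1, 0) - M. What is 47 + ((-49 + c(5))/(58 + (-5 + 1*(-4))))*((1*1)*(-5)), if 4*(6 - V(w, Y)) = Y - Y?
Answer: 2543/49 ≈ 51.898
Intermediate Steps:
V(w, Y) = 6 (V(w, Y) = 6 - (Y - Y)/4 = 6 - ¼*0 = 6 + 0 = 6)
c(M) = 6 - M
47 + ((-49 + c(5))/(58 + (-5 + 1*(-4))))*((1*1)*(-5)) = 47 + ((-49 + (6 - 1*5))/(58 + (-5 + 1*(-4))))*((1*1)*(-5)) = 47 + ((-49 + (6 - 5))/(58 + (-5 - 4)))*(1*(-5)) = 47 + ((-49 + 1)/(58 - 9))*(-5) = 47 - 48/49*(-5) = 47 + 240/49 = 2543/49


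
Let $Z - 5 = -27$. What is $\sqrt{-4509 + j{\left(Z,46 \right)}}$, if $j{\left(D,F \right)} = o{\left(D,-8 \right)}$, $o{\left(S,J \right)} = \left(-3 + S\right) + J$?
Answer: $i \sqrt{4542} \approx 67.394 i$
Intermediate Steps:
$o{\left(S,J \right)} = -3 + J + S$
$Z = -22$ ($Z = 5 - 27 = -22$)
$j{\left(D,F \right)} = -11 + D$ ($j{\left(D,F \right)} = -3 - 8 + D = -11 + D$)
$\sqrt{-4509 + j{\left(Z,46 \right)}} = \sqrt{-4509 - 33} = \sqrt{-4542} = i \sqrt{4542}$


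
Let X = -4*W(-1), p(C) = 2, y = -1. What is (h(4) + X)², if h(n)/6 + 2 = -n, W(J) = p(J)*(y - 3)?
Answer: 16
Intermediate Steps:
W(J) = -8 (W(J) = 2*(-1 - 3) = 2*(-4) = -8)
h(n) = -12 - 6*n (h(n) = -12 + 6*(-n) = -12 - 6*n)
X = 32 (X = -4*(-8) = 32)
(h(4) + X)² = ((-12 - 6*4) + 32)² = ((-12 - 24) + 32)² = (-36 + 32)² = (-4)² = 16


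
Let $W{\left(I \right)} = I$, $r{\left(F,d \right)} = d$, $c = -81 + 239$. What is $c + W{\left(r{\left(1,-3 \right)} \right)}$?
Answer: $155$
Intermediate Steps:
$c = 158$
$c + W{\left(r{\left(1,-3 \right)} \right)} = 158 - 3 = 155$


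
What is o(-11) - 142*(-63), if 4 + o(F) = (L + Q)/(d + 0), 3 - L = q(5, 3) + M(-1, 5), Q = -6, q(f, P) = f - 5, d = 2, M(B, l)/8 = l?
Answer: 17841/2 ≈ 8920.5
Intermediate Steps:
M(B, l) = 8*l
q(f, P) = -5 + f
L = -37 (L = 3 - ((-5 + 5) + 8*5) = 3 - (0 + 40) = 3 - 1*40 = 3 - 40 = -37)
o(F) = -51/2 (o(F) = -4 + (-37 - 6)/(2 + 0) = -4 - 43/2 = -51/2)
o(-11) - 142*(-63) = -51/2 - 142*(-63) = -51/2 + 8946 = 17841/2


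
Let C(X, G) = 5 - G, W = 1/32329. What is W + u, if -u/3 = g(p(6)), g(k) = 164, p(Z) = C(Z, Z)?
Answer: -15905867/32329 ≈ -492.00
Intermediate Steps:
W = 1/32329 ≈ 3.0932e-5
p(Z) = 5 - Z
u = -492 (u = -3*164 = -492)
W + u = 1/32329 - 492 = -15905867/32329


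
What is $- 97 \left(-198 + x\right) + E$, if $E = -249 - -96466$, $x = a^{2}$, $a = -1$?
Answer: $115326$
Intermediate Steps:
$x = 1$ ($x = \left(-1\right)^{2} = 1$)
$E = 96217$ ($E = -249 + 96466 = 96217$)
$- 97 \left(-198 + x\right) + E = - 97 \left(-198 + 1\right) + 96217 = \left(-97\right) \left(-197\right) + 96217 = 19109 + 96217 = 115326$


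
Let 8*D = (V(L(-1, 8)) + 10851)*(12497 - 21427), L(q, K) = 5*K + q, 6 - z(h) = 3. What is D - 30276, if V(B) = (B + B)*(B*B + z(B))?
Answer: -579334299/4 ≈ -1.4483e+8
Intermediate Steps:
z(h) = 3 (z(h) = 6 - 1*3 = 6 - 3 = 3)
L(q, K) = q + 5*K
V(B) = 2*B*(3 + B²) (V(B) = (B + B)*(B*B + 3) = (2*B)*(B² + 3) = (2*B)*(3 + B²) = 2*B*(3 + B²))
D = -579213195/4 (D = ((2*(-1 + 5*8)*(3 + (-1 + 5*8)²) + 10851)*(12497 - 21427))/8 = ((2*(-1 + 40)*(3 + (-1 + 40)²) + 10851)*(-8930))/8 = ((2*39*(3 + 39²) + 10851)*(-8930))/8 = ((2*39*(3 + 1521) + 10851)*(-8930))/8 = ((2*39*1524 + 10851)*(-8930))/8 = ((118872 + 10851)*(-8930))/8 = (129723*(-8930))/8 = (⅛)*(-1158426390) = -579213195/4 ≈ -1.4480e+8)
D - 30276 = -579213195/4 - 30276 = -579334299/4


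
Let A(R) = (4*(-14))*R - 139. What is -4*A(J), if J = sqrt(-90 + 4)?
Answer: 556 + 224*I*sqrt(86) ≈ 556.0 + 2077.3*I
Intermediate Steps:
J = I*sqrt(86) (J = sqrt(-86) = I*sqrt(86) ≈ 9.2736*I)
A(R) = -139 - 56*R (A(R) = -56*R - 139 = -139 - 56*R)
-4*A(J) = -4*(-139 - 56*I*sqrt(86)) = 556 + 224*I*sqrt(86)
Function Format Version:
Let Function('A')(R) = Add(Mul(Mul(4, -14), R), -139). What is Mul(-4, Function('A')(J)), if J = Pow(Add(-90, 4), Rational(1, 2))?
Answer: Add(556, Mul(224, I, Pow(86, Rational(1, 2)))) ≈ Add(556.00, Mul(2077.3, I))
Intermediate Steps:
J = Mul(I, Pow(86, Rational(1, 2))) (J = Pow(-86, Rational(1, 2)) = Mul(I, Pow(86, Rational(1, 2))) ≈ Mul(9.2736, I))
Function('A')(R) = Add(-139, Mul(-56, R)) (Function('A')(R) = Add(Mul(-56, R), -139) = Add(-139, Mul(-56, R)))
Mul(-4, Function('A')(J)) = Mul(-4, Add(-139, Mul(-56, Mul(I, Pow(86, Rational(1, 2)))))) = Mul(-4, Add(-139, Mul(-56, I, Pow(86, Rational(1, 2))))) = Add(556, Mul(224, I, Pow(86, Rational(1, 2))))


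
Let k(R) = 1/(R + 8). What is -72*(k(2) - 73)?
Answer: 26244/5 ≈ 5248.8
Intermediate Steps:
k(R) = 1/(8 + R)
-72*(k(2) - 73) = -72*(1/(8 + 2) - 73) = -72*(1/10 - 73) = -72*(-729/10) = 26244/5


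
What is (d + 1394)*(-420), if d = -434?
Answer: -403200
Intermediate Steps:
(d + 1394)*(-420) = (-434 + 1394)*(-420) = 960*(-420) = -403200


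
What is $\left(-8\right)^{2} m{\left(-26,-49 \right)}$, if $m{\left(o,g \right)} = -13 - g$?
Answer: $2304$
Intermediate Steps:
$\left(-8\right)^{2} m{\left(-26,-49 \right)} = \left(-8\right)^{2} \left(-13 - -49\right) = 64 \left(-13 + 49\right) = 64 \cdot 36 = 2304$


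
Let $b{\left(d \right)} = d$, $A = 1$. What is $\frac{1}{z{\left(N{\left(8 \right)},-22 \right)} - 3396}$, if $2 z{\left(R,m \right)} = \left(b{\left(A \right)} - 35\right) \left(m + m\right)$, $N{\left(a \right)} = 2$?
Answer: $- \frac{1}{2648} \approx -0.00037764$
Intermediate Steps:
$z{\left(R,m \right)} = - 34 m$ ($z{\left(R,m \right)} = \frac{\left(1 - 35\right) \left(m + m\right)}{2} = \frac{\left(-34\right) 2 m}{2} = \frac{\left(-68\right) m}{2} = - 34 m$)
$\frac{1}{z{\left(N{\left(8 \right)},-22 \right)} - 3396} = \frac{1}{\left(-34\right) \left(-22\right) - 3396} = \frac{1}{748 - 3396} = \frac{1}{-2648} = - \frac{1}{2648}$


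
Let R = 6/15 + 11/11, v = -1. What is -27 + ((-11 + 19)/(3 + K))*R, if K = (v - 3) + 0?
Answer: -191/5 ≈ -38.200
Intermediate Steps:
K = -4 (K = (-1 - 3) + 0 = -4 + 0 = -4)
R = 7/5 (R = 6*(1/15) + 11*(1/11) = 2/5 + 1 = 7/5 ≈ 1.4000)
-27 + ((-11 + 19)/(3 + K))*R = -27 + ((-11 + 19)/(3 - 4))*(7/5) = -27 + (8/(-1))*(7/5) = -27 + (8*(-1))*(7/5) = -27 - 8*7/5 = -27 - 56/5 = -191/5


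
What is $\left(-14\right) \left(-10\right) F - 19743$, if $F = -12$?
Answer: $-21423$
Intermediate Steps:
$\left(-14\right) \left(-10\right) F - 19743 = \left(-14\right) \left(-10\right) \left(-12\right) - 19743 = 140 \left(-12\right) - 19743 = -1680 - 19743 = -21423$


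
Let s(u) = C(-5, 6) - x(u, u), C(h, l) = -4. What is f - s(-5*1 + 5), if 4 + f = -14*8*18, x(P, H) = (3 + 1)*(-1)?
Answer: -2020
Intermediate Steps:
x(P, H) = -4 (x(P, H) = 4*(-1) = -4)
f = -2020 (f = -4 - 14*8*18 = -4 - 112*18 = -4 - 2016 = -2020)
s(u) = 0 (s(u) = -4 - 1*(-4) = -4 + 4 = 0)
f - s(-5*1 + 5) = -2020 - 1*0 = -2020 + 0 = -2020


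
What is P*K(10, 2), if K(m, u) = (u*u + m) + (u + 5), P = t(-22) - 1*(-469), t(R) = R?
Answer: 9387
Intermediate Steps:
P = 447 (P = -22 - 1*(-469) = -22 + 469 = 447)
K(m, u) = 5 + m + u + u**2 (K(m, u) = (u**2 + m) + (5 + u) = (m + u**2) + (5 + u) = 5 + m + u + u**2)
P*K(10, 2) = 447*(5 + 10 + 2 + 2**2) = 447*(5 + 10 + 2 + 4) = 447*21 = 9387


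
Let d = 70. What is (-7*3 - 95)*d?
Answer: -8120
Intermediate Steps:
(-7*3 - 95)*d = (-7*3 - 95)*70 = (-21 - 95)*70 = -116*70 = -8120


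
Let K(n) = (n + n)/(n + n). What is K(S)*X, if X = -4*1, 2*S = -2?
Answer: -4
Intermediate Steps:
S = -1 (S = (1/2)*(-2) = -1)
K(n) = 1 (K(n) = (2*n)/((2*n)) = (2*n)*(1/(2*n)) = 1)
X = -4
K(S)*X = 1*(-4) = -4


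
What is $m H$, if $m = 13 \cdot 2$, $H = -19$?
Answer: $-494$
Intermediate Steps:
$m = 26$
$m H = 26 \left(-19\right) = -494$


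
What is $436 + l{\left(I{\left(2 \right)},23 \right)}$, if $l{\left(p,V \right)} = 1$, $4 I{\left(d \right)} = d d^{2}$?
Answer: $437$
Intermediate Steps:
$I{\left(d \right)} = \frac{d^{3}}{4}$ ($I{\left(d \right)} = \frac{d d^{2}}{4} = \frac{d^{3}}{4}$)
$436 + l{\left(I{\left(2 \right)},23 \right)} = 436 + 1 = 437$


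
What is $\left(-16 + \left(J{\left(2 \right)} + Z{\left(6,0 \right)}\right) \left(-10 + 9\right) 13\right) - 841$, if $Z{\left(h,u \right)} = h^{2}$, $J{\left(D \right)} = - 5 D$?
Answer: $-1195$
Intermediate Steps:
$\left(-16 + \left(J{\left(2 \right)} + Z{\left(6,0 \right)}\right) \left(-10 + 9\right) 13\right) - 841 = \left(-16 + \left(\left(-5\right) 2 + 6^{2}\right) \left(-10 + 9\right) 13\right) - 841 = \left(-16 + \left(-10 + 36\right) \left(-1\right) 13\right) - 841 = \left(-16 + 26 \left(-1\right) 13\right) - 841 = \left(-16 - 338\right) - 841 = -354 - 841 = -1195$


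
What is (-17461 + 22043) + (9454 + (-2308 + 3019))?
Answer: 14747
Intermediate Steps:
(-17461 + 22043) + (9454 + (-2308 + 3019)) = 4582 + (9454 + 711) = 4582 + 10165 = 14747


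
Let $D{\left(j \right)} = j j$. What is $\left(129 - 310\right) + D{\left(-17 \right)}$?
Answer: $108$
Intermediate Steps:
$D{\left(j \right)} = j^{2}$
$\left(129 - 310\right) + D{\left(-17 \right)} = \left(129 - 310\right) + \left(-17\right)^{2} = -181 + 289 = 108$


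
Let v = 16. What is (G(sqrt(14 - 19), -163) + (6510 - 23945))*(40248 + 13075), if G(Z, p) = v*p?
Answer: -1068752889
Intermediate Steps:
G(Z, p) = 16*p
(G(sqrt(14 - 19), -163) + (6510 - 23945))*(40248 + 13075) = (16*(-163) + (6510 - 23945))*(40248 + 13075) = (-2608 - 17435)*53323 = -20043*53323 = -1068752889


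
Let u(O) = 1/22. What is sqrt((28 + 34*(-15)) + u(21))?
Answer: I*sqrt(233266)/22 ≈ 21.953*I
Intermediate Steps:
u(O) = 1/22
sqrt((28 + 34*(-15)) + u(21)) = sqrt((28 + 34*(-15)) + 1/22) = sqrt((28 - 510) + 1/22) = sqrt(-482 + 1/22) = sqrt(-10603/22) = I*sqrt(233266)/22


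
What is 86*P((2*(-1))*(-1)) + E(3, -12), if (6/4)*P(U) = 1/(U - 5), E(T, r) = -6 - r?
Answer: -118/9 ≈ -13.111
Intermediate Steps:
P(U) = 2/(3*(-5 + U)) (P(U) = 2/(3*(U - 5)) = 2/(3*(-5 + U)))
86*P((2*(-1))*(-1)) + E(3, -12) = 86*(2/(3*(-5 + (2*(-1))*(-1)))) + (-6 - 1*(-12)) = 86*(2/(3*(-5 - 2*(-1)))) + (-6 + 12) = 86*(2/(3*(-5 + 2))) + 6 = 86*((2/3)/(-3)) + 6 = 86*((2/3)*(-1/3)) + 6 = 86*(-2/9) + 6 = -172/9 + 6 = -118/9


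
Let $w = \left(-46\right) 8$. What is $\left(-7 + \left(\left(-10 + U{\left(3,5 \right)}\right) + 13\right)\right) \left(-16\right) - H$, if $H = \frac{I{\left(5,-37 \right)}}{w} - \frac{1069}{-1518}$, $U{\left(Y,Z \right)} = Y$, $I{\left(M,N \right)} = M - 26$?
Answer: $\frac{185059}{12144} \approx 15.239$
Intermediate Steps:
$I{\left(M,N \right)} = -26 + M$ ($I{\left(M,N \right)} = M - 26 = -26 + M$)
$w = -368$
$H = \frac{9245}{12144}$ ($H = \frac{-26 + 5}{-368} - \frac{1069}{-1518} = \left(-21\right) \left(- \frac{1}{368}\right) - - \frac{1069}{1518} = \frac{21}{368} + \frac{1069}{1518} = \frac{9245}{12144} \approx 0.76128$)
$\left(-7 + \left(\left(-10 + U{\left(3,5 \right)}\right) + 13\right)\right) \left(-16\right) - H = \left(-7 + \left(\left(-10 + 3\right) + 13\right)\right) \left(-16\right) - \frac{9245}{12144} = \left(-7 + \left(-7 + 13\right)\right) \left(-16\right) - \frac{9245}{12144} = \left(-7 + 6\right) \left(-16\right) - \frac{9245}{12144} = \left(-1\right) \left(-16\right) - \frac{9245}{12144} = 16 - \frac{9245}{12144} = \frac{185059}{12144}$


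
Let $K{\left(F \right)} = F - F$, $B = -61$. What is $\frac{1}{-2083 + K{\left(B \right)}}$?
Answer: $- \frac{1}{2083} \approx -0.00048008$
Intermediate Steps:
$K{\left(F \right)} = 0$
$\frac{1}{-2083 + K{\left(B \right)}} = \frac{1}{-2083 + 0} = \frac{1}{-2083} = - \frac{1}{2083}$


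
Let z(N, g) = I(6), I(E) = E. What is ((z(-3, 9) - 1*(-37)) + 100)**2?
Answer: 20449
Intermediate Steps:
z(N, g) = 6
((z(-3, 9) - 1*(-37)) + 100)**2 = ((6 - 1*(-37)) + 100)**2 = ((6 + 37) + 100)**2 = (43 + 100)**2 = 143**2 = 20449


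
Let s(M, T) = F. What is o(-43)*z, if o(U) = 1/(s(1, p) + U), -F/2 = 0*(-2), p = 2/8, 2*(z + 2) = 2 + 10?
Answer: -4/43 ≈ -0.093023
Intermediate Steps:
z = 4 (z = -2 + (2 + 10)/2 = -2 + (½)*12 = -2 + 6 = 4)
p = ¼ (p = 2*(⅛) = ¼ ≈ 0.25000)
F = 0 (F = -0*(-2) = -2*0 = 0)
s(M, T) = 0
o(U) = 1/U (o(U) = 1/(0 + U) = 1/U)
o(-43)*z = 4/(-43) = -1/43*4 = -4/43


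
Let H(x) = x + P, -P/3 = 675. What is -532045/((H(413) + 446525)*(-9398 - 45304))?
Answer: 532045/24337630926 ≈ 2.1861e-5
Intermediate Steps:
P = -2025 (P = -3*675 = -2025)
H(x) = -2025 + x (H(x) = x - 2025 = -2025 + x)
-532045/((H(413) + 446525)*(-9398 - 45304)) = -532045/(((-2025 + 413) + 446525)*(-9398 - 45304)) = -532045/((-1612 + 446525)*(-54702)) = -532045/(444913*(-54702)) = -532045/(-24337630926) = -532045*(-1)/24337630926 = -1*(-532045/24337630926) = 532045/24337630926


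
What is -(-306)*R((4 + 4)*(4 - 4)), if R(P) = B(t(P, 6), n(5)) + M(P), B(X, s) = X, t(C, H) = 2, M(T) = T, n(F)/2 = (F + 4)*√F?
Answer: 612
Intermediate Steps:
n(F) = 2*√F*(4 + F) (n(F) = 2*((F + 4)*√F) = 2*((4 + F)*√F) = 2*(√F*(4 + F)) = 2*√F*(4 + F))
R(P) = 2 + P
-(-306)*R((4 + 4)*(4 - 4)) = -(-306)*(2 + (4 + 4)*(4 - 4)) = -(-306)*(2 + 8*0) = -(-306)*(2 + 0) = -(-306)*2 = -6*(-102) = 612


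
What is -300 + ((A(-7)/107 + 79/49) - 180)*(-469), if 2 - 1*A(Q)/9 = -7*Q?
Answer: 63828238/749 ≈ 85218.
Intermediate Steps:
A(Q) = 18 + 63*Q (A(Q) = 18 - (-63)*Q = 18 + 63*Q)
-300 + ((A(-7)/107 + 79/49) - 180)*(-469) = -300 + (((18 + 63*(-7))/107 + 79/49) - 180)*(-469) = -300 + (((18 - 441)*(1/107) + 79*(1/49)) - 180)*(-469) = -300 + ((-423*1/107 + 79/49) - 180)*(-469) = -300 + ((-423/107 + 79/49) - 180)*(-469) = -300 + (-12274/5243 - 180)*(-469) = -300 - 956014/5243*(-469) = -300 + 64052938/749 = 63828238/749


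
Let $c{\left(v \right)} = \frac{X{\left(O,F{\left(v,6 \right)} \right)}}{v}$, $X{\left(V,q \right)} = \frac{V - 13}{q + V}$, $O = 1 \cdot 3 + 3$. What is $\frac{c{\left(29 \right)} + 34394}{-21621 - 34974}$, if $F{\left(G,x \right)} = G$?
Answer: $- \frac{712447}{1172325} \approx -0.60772$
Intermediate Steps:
$O = 6$ ($O = 3 + 3 = 6$)
$X{\left(V,q \right)} = \frac{-13 + V}{V + q}$
$c{\left(v \right)} = - \frac{7}{v \left(6 + v\right)}$ ($c{\left(v \right)} = \frac{\frac{1}{6 + v} \left(-13 + 6\right)}{v} = \frac{\frac{1}{6 + v} \left(-7\right)}{v} = \frac{\left(-7\right) \frac{1}{6 + v}}{v} = - \frac{7}{v \left(6 + v\right)}$)
$\frac{c{\left(29 \right)} + 34394}{-21621 - 34974} = \frac{- \frac{7}{29 \left(6 + 29\right)} + 34394}{-21621 - 34974} = \frac{\left(-7\right) \frac{1}{29} \cdot \frac{1}{35} + 34394}{-56595} = \left(\left(-7\right) \frac{1}{29} \cdot \frac{1}{35} + 34394\right) \left(- \frac{1}{56595}\right) = \left(- \frac{1}{145} + 34394\right) \left(- \frac{1}{56595}\right) = \frac{4987129}{145} \left(- \frac{1}{56595}\right) = - \frac{712447}{1172325}$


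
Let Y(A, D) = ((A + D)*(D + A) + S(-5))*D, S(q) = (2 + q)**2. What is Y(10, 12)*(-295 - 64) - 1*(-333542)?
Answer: -1790302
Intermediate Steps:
Y(A, D) = D*(9 + (A + D)**2) (Y(A, D) = ((A + D)*(D + A) + (2 - 5)**2)*D = ((A + D)*(A + D) + (-3)**2)*D = ((A + D)**2 + 9)*D = (9 + (A + D)**2)*D = D*(9 + (A + D)**2))
Y(10, 12)*(-295 - 64) - 1*(-333542) = (12*(9 + (10 + 12)**2))*(-295 - 64) - 1*(-333542) = (12*(9 + 22**2))*(-359) + 333542 = (12*(9 + 484))*(-359) + 333542 = (12*493)*(-359) + 333542 = 5916*(-359) + 333542 = -2123844 + 333542 = -1790302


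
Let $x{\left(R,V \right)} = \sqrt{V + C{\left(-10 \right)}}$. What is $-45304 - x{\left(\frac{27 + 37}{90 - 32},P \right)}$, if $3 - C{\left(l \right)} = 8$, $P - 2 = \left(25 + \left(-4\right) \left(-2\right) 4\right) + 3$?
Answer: $-45304 - \sqrt{57} \approx -45312.0$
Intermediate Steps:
$P = 62$ ($P = 2 + \left(\left(25 + \left(-4\right) \left(-2\right) 4\right) + 3\right) = 2 + \left(\left(25 + 8 \cdot 4\right) + 3\right) = 2 + \left(\left(25 + 32\right) + 3\right) = 2 + \left(57 + 3\right) = 2 + 60 = 62$)
$C{\left(l \right)} = -5$ ($C{\left(l \right)} = 3 - 8 = -5$)
$x{\left(R,V \right)} = \sqrt{-5 + V}$ ($x{\left(R,V \right)} = \sqrt{V - 5} = \sqrt{-5 + V}$)
$-45304 - x{\left(\frac{27 + 37}{90 - 32},P \right)} = -45304 - \sqrt{-5 + 62} = -45304 - \sqrt{57}$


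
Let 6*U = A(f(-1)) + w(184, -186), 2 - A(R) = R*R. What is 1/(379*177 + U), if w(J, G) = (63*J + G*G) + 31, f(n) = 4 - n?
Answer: 3/224347 ≈ 1.3372e-5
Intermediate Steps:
w(J, G) = 31 + G² + 63*J (w(J, G) = (63*J + G²) + 31 = (G² + 63*J) + 31 = 31 + G² + 63*J)
A(R) = 2 - R² (A(R) = 2 - R*R = 2 - R²)
U = 23098/3 (U = ((2 - (4 - 1*(-1))²) + (31 + (-186)² + 63*184))/6 = ((2 - (4 + 1)²) + (31 + 34596 + 11592))/6 = ((2 - 1*5²) + 46219)/6 = ((2 - 1*25) + 46219)/6 = ((2 - 25) + 46219)/6 = (-23 + 46219)/6 = (⅙)*46196 = 23098/3 ≈ 7699.3)
1/(379*177 + U) = 1/(379*177 + 23098/3) = 1/(67083 + 23098/3) = 1/(224347/3) = 3/224347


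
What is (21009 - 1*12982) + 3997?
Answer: 12024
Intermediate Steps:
(21009 - 1*12982) + 3997 = (21009 - 12982) + 3997 = 8027 + 3997 = 12024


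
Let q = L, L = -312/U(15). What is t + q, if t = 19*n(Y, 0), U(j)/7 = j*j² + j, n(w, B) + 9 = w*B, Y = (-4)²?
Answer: -676357/3955 ≈ -171.01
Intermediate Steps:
Y = 16
n(w, B) = -9 + B*w (n(w, B) = -9 + w*B = -9 + B*w)
U(j) = 7*j + 7*j³ (U(j) = 7*(j*j² + j) = 7*(j³ + j) = 7*(j + j³) = 7*j + 7*j³)
L = -52/3955 (L = -312*1/(105*(1 + 15²)) = -312*1/(105*(1 + 225)) = -312/(7*15*226) = -312/23730 = -312*1/23730 = -52/3955 ≈ -0.013148)
t = -171 (t = 19*(-9 + 0*16) = 19*(-9 + 0) = 19*(-9) = -171)
q = -52/3955 ≈ -0.013148
t + q = -171 - 52/3955 = -676357/3955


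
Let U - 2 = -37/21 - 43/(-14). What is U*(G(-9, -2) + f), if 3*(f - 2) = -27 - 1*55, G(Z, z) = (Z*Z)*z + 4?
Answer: -38225/63 ≈ -606.75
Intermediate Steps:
U = 139/42 (U = 2 + (-37/21 - 43/(-14)) = 2 + (-37*1/21 - 43*(-1/14)) = 2 + (-37/21 + 43/14) = 2 + 55/42 = 139/42 ≈ 3.3095)
G(Z, z) = 4 + z*Z**2 (G(Z, z) = Z**2*z + 4 = z*Z**2 + 4 = 4 + z*Z**2)
f = -76/3 (f = 2 + (-27 - 1*55)/3 = 2 + (-27 - 55)/3 = 2 + (1/3)*(-82) = 2 - 82/3 = -76/3 ≈ -25.333)
U*(G(-9, -2) + f) = 139*((4 - 2*(-9)**2) - 76/3)/42 = 139*((4 - 2*81) - 76/3)/42 = 139*((4 - 162) - 76/3)/42 = 139*(-158 - 76/3)/42 = (139/42)*(-550/3) = -38225/63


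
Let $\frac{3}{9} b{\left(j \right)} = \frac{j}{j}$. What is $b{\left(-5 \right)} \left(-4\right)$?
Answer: $-12$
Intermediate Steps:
$b{\left(j \right)} = 3$ ($b{\left(j \right)} = 3 \frac{j}{j} = 3 \cdot 1 = 3$)
$b{\left(-5 \right)} \left(-4\right) = 3 \left(-4\right) = -12$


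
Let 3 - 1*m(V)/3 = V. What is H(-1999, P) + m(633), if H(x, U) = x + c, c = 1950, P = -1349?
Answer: -1939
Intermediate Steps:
m(V) = 9 - 3*V
H(x, U) = 1950 + x (H(x, U) = x + 1950 = 1950 + x)
H(-1999, P) + m(633) = (1950 - 1999) + (9 - 3*633) = -49 + (9 - 1899) = -49 - 1890 = -1939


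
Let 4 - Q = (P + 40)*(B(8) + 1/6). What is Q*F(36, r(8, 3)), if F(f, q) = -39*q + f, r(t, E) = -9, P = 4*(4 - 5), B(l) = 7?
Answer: -98298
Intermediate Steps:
P = -4 (P = 4*(-1) = -4)
F(f, q) = f - 39*q
Q = -254 (Q = 4 - (-4 + 40)*(7 + 1/6) = 4 - 36*(7 + ⅙) = 4 - 36*43/6 = 4 - 1*258 = 4 - 258 = -254)
Q*F(36, r(8, 3)) = -254*(36 - 39*(-9)) = -254*(36 + 351) = -254*387 = -98298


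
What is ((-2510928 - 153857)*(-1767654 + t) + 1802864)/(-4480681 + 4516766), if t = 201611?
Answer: 4173169698619/36085 ≈ 1.1565e+8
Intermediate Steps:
((-2510928 - 153857)*(-1767654 + t) + 1802864)/(-4480681 + 4516766) = ((-2510928 - 153857)*(-1767654 + 201611) + 1802864)/(-4480681 + 4516766) = (-2664785*(-1566043) + 1802864)/36085 = (4173167895755 + 1802864)*(1/36085) = 4173169698619*(1/36085) = 4173169698619/36085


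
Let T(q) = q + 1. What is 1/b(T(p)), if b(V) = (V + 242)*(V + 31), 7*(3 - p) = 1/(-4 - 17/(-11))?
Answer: 35721/308142130 ≈ 0.00011592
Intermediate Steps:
p = 578/189 (p = 3 - 1/(7*(-4 - 17/(-11))) = 3 - 1/(7*(-4 - 17*(-1/11))) = 3 - 1/(7*(-4 + 17/11)) = 3 - 1/(7*(-27/11)) = 3 - ⅐*(-11/27) = 3 + 11/189 = 578/189 ≈ 3.0582)
T(q) = 1 + q
b(V) = (31 + V)*(242 + V) (b(V) = (242 + V)*(31 + V) = (31 + V)*(242 + V))
1/b(T(p)) = 1/(7502 + (1 + 578/189)² + 273*(1 + 578/189)) = 1/(7502 + (767/189)² + 273*(767/189)) = 1/(7502 + 588289/35721 + 9971/9) = 1/(308142130/35721) = 35721/308142130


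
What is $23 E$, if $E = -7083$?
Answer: $-162909$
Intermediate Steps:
$23 E = 23 \left(-7083\right) = -162909$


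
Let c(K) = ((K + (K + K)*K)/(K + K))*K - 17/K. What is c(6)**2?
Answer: 47089/36 ≈ 1308.0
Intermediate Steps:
c(K) = K**2 + K/2 - 17/K (c(K) = ((K + (2*K)*K)/((2*K)))*K - 17/K = ((K + 2*K**2)*(1/(2*K)))*K - 17/K = ((K + 2*K**2)/(2*K))*K - 17/K = (K**2 + K/2) - 17/K = K**2 + K/2 - 17/K)
c(6)**2 = (6**2 + (1/2)*6 - 17/6)**2 = (36 + 3 - 17*1/6)**2 = (36 + 3 - 17/6)**2 = (217/6)**2 = 47089/36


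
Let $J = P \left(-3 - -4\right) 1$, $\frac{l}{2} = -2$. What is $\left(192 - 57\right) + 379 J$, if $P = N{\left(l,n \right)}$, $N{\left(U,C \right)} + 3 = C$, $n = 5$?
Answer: $893$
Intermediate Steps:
$l = -4$ ($l = 2 \left(-2\right) = -4$)
$N{\left(U,C \right)} = -3 + C$
$P = 2$ ($P = -3 + 5 = 2$)
$J = 2$ ($J = 2 \left(-3 - -4\right) 1 = 2 \left(-3 + 4\right) 1 = 2 \cdot 1 \cdot 1 = 2 \cdot 1 = 2$)
$\left(192 - 57\right) + 379 J = \left(192 - 57\right) + 379 \cdot 2 = 135 + 758 = 893$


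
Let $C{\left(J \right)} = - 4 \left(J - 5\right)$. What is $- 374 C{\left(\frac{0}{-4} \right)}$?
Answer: $-7480$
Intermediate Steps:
$C{\left(J \right)} = 20 - 4 J$ ($C{\left(J \right)} = - 4 \left(-5 + J\right) = 20 - 4 J$)
$- 374 C{\left(\frac{0}{-4} \right)} = - 374 \left(20 - 4 \frac{0}{-4}\right) = - 374 \left(20 - 4 \cdot 0 \left(- \frac{1}{4}\right)\right) = - 374 \left(20 - 0\right) = - 374 \left(20 + 0\right) = \left(-374\right) 20 = -7480$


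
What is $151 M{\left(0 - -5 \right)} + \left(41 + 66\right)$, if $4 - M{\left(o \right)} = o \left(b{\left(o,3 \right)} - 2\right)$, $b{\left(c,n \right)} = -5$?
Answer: $5996$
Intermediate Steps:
$M{\left(o \right)} = 4 + 7 o$ ($M{\left(o \right)} = 4 - o \left(-5 - 2\right) = 4 - o \left(-7\right) = 4 - - 7 o = 4 + 7 o$)
$151 M{\left(0 - -5 \right)} + \left(41 + 66\right) = 151 \left(4 + 7 \left(0 - -5\right)\right) + \left(41 + 66\right) = 151 \left(4 + 7 \left(0 + 5\right)\right) + 107 = 151 \left(4 + 7 \cdot 5\right) + 107 = 151 \left(4 + 35\right) + 107 = 151 \cdot 39 + 107 = 5889 + 107 = 5996$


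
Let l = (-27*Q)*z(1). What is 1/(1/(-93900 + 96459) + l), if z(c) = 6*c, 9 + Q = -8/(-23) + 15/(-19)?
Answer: 1118283/1710466745 ≈ 0.00065379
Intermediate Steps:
Q = -4126/437 (Q = -9 + (-8/(-23) + 15/(-19)) = -9 + (-8*(-1/23) + 15*(-1/19)) = -9 + (8/23 - 15/19) = -9 - 193/437 = -4126/437 ≈ -9.4417)
l = 668412/437 (l = (-27*(-4126/437))*(6*1) = (111402/437)*6 = 668412/437 ≈ 1529.5)
1/(1/(-93900 + 96459) + l) = 1/(1/(-93900 + 96459) + 668412/437) = 1/(1/2559 + 668412/437) = 1/(1710466745/1118283) = 1118283/1710466745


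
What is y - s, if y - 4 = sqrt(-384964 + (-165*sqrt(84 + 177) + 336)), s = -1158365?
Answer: 1158369 + sqrt(-384628 - 495*sqrt(29)) ≈ 1.1584e+6 + 622.33*I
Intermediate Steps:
y = 4 + sqrt(-384628 - 495*sqrt(29)) (y = 4 + sqrt(-384964 + (-165*sqrt(84 + 177) + 336)) = 4 + sqrt(-384964 + (-495*sqrt(29) + 336)) = 4 + sqrt(-384964 + (336 - 495*sqrt(29))) = 4 + sqrt(-384628 - 495*sqrt(29)) ≈ 4.0 + 622.33*I)
y - s = (4 + sqrt(-384628 - 495*sqrt(29))) - 1*(-1158365) = (4 + sqrt(-384628 - 495*sqrt(29))) + 1158365 = 1158369 + sqrt(-384628 - 495*sqrt(29))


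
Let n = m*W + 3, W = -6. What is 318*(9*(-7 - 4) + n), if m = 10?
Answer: -49608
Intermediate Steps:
n = -57 (n = 10*(-6) + 3 = -60 + 3 = -57)
318*(9*(-7 - 4) + n) = 318*(9*(-7 - 4) - 57) = 318*(9*(-11) - 57) = 318*(-99 - 57) = 318*(-156) = -49608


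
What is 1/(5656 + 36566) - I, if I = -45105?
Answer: 1904423311/42222 ≈ 45105.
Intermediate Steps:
1/(5656 + 36566) - I = 1/(5656 + 36566) - 1*(-45105) = 1/42222 + 45105 = 1904423311/42222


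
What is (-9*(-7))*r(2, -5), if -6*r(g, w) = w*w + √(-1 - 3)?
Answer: -525/2 - 21*I ≈ -262.5 - 21.0*I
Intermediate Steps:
r(g, w) = -I/3 - w²/6 (r(g, w) = -(w*w + √(-1 - 3))/6 = -(w² + √(-4))/6 = -(w² + 2*I)/6 = -I/3 - w²/6)
(-9*(-7))*r(2, -5) = (-9*(-7))*(-I/3 - ⅙*(-5)²) = 63*(-I/3 - ⅙*25) = 63*(-I/3 - 25/6) = 63*(-25/6 - I/3) = -525/2 - 21*I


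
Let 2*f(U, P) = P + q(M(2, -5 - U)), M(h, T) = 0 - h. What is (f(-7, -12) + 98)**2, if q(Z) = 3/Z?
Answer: 133225/16 ≈ 8326.6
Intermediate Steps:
M(h, T) = -h
f(U, P) = -3/4 + P/2 (f(U, P) = (P + 3/((-1*2)))/2 = (P + 3/(-2))/2 = (P + 3*(-1/2))/2 = (P - 3/2)/2 = (-3/2 + P)/2 = -3/4 + P/2)
(f(-7, -12) + 98)**2 = ((-3/4 + (1/2)*(-12)) + 98)**2 = ((-3/4 - 6) + 98)**2 = (-27/4 + 98)**2 = (365/4)**2 = 133225/16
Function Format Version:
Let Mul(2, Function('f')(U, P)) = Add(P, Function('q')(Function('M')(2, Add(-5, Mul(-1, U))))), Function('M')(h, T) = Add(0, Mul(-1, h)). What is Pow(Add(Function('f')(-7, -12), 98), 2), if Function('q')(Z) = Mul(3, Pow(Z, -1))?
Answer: Rational(133225, 16) ≈ 8326.6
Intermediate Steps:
Function('M')(h, T) = Mul(-1, h)
Function('f')(U, P) = Add(Rational(-3, 4), Mul(Rational(1, 2), P)) (Function('f')(U, P) = Mul(Rational(1, 2), Add(P, Mul(3, Pow(Mul(-1, 2), -1)))) = Mul(Rational(1, 2), Add(P, Mul(3, Pow(-2, -1)))) = Mul(Rational(1, 2), Add(P, Mul(3, Rational(-1, 2)))) = Mul(Rational(1, 2), Add(P, Rational(-3, 2))) = Mul(Rational(1, 2), Add(Rational(-3, 2), P)) = Add(Rational(-3, 4), Mul(Rational(1, 2), P)))
Pow(Add(Function('f')(-7, -12), 98), 2) = Pow(Add(Add(Rational(-3, 4), Mul(Rational(1, 2), -12)), 98), 2) = Pow(Add(Add(Rational(-3, 4), -6), 98), 2) = Pow(Add(Rational(-27, 4), 98), 2) = Pow(Rational(365, 4), 2) = Rational(133225, 16)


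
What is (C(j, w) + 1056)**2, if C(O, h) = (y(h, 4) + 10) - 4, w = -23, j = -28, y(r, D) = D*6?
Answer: 1179396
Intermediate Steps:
y(r, D) = 6*D
C(O, h) = 30 (C(O, h) = (6*4 + 10) - 4 = (24 + 10) - 4 = 34 - 4 = 30)
(C(j, w) + 1056)**2 = (30 + 1056)**2 = 1086**2 = 1179396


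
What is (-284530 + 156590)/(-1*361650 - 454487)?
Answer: 127940/816137 ≈ 0.15676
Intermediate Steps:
(-284530 + 156590)/(-1*361650 - 454487) = -127940/(-361650 - 454487) = -127940/(-816137) = -127940*(-1/816137) = 127940/816137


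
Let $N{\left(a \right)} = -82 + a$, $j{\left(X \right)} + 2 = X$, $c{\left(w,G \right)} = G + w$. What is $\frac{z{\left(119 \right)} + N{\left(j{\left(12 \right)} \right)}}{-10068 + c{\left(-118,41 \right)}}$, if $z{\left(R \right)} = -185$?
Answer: $\frac{257}{10145} \approx 0.025333$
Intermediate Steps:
$j{\left(X \right)} = -2 + X$
$\frac{z{\left(119 \right)} + N{\left(j{\left(12 \right)} \right)}}{-10068 + c{\left(-118,41 \right)}} = \frac{-185 + \left(-82 + \left(-2 + 12\right)\right)}{-10068 + \left(41 - 118\right)} = \frac{-185 + \left(-82 + 10\right)}{-10068 - 77} = \frac{-185 - 72}{-10145} = \left(-257\right) \left(- \frac{1}{10145}\right) = \frac{257}{10145}$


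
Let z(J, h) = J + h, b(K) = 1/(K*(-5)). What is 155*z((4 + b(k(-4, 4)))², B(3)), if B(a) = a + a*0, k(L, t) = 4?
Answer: 230671/80 ≈ 2883.4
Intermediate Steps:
b(K) = -1/(5*K) (b(K) = 1/(-5*K) = -1/(5*K))
B(a) = a (B(a) = a + 0 = a)
155*z((4 + b(k(-4, 4)))², B(3)) = 155*((4 - ⅕/4)² + 3) = 155*((4 - ⅕*¼)² + 3) = 155*((4 - 1/20)² + 3) = 155*((79/20)² + 3) = 155*(6241/400 + 3) = 155*(7441/400) = 230671/80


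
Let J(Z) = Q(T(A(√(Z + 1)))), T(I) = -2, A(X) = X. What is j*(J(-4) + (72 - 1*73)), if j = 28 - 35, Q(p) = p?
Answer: 21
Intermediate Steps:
j = -7
J(Z) = -2
j*(J(-4) + (72 - 1*73)) = -7*(-2 + (72 - 1*73)) = -7*(-2 + (72 - 73)) = -7*(-2 - 1) = -7*(-3) = 21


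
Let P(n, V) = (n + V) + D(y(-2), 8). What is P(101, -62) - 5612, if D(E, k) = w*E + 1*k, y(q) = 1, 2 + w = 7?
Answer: -5560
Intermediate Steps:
w = 5 (w = -2 + 7 = 5)
D(E, k) = k + 5*E (D(E, k) = 5*E + 1*k = 5*E + k = k + 5*E)
P(n, V) = 13 + V + n (P(n, V) = (n + V) + (8 + 5*1) = (V + n) + (8 + 5) = (V + n) + 13 = 13 + V + n)
P(101, -62) - 5612 = (13 - 62 + 101) - 5612 = 52 - 5612 = -5560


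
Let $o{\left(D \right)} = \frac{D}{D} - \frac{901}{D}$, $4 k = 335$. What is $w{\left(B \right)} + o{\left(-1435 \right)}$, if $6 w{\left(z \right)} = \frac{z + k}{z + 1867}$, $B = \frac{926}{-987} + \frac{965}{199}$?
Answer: $\frac{20700738270493}{12655709918880} \approx 1.6357$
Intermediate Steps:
$k = \frac{335}{4}$ ($k = \frac{1}{4} \cdot 335 = \frac{335}{4} \approx 83.75$)
$B = \frac{768181}{196413}$ ($B = 926 \left(- \frac{1}{987}\right) + 965 \cdot \frac{1}{199} = - \frac{926}{987} + \frac{965}{199} = \frac{768181}{196413} \approx 3.911$)
$o{\left(D \right)} = 1 - \frac{901}{D}$
$w{\left(z \right)} = \frac{\frac{335}{4} + z}{6 \left(1867 + z\right)}$ ($w{\left(z \right)} = \frac{\left(z + \frac{335}{4}\right) \frac{1}{z + 1867}}{6} = \frac{\left(\frac{335}{4} + z\right) \frac{1}{1867 + z}}{6} = \frac{\frac{1}{1867 + z} \left(\frac{335}{4} + z\right)}{6} = \frac{\frac{335}{4} + z}{6 \left(1867 + z\right)}$)
$w{\left(B \right)} + o{\left(-1435 \right)} = \frac{335 + 4 \cdot \frac{768181}{196413}}{24 \left(1867 + \frac{768181}{196413}\right)} + \frac{-901 - 1435}{-1435} = \frac{335 + \frac{3072724}{196413}}{24 \cdot \frac{367471252}{196413}} - - \frac{2336}{1435} = \frac{1}{24} \cdot \frac{196413}{367471252} \cdot \frac{68871079}{196413} + \frac{2336}{1435} = \frac{68871079}{8819310048} + \frac{2336}{1435} = \frac{20700738270493}{12655709918880}$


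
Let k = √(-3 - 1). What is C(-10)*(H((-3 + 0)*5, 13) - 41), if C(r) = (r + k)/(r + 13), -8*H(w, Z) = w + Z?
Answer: 815/6 - 163*I/6 ≈ 135.83 - 27.167*I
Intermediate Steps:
k = 2*I (k = √(-4) = 2*I ≈ 2.0*I)
H(w, Z) = -Z/8 - w/8 (H(w, Z) = -(w + Z)/8 = -(Z + w)/8 = -Z/8 - w/8)
C(r) = (r + 2*I)/(13 + r) (C(r) = (r + 2*I)/(r + 13) = (r + 2*I)/(13 + r))
C(-10)*(H((-3 + 0)*5, 13) - 41) = ((-10 + 2*I)/(13 - 10))*((-⅛*13 - (-3 + 0)*5/8) - 41) = ((-10 + 2*I)/3)*((-13/8 - (-3)*5/8) - 41) = ((-10 + 2*I)/3)*((-13/8 - ⅛*(-15)) - 41) = (-10/3 + 2*I/3)*((-13/8 + 15/8) - 41) = (-10/3 + 2*I/3)*(¼ - 41) = (-10/3 + 2*I/3)*(-163/4) = 815/6 - 163*I/6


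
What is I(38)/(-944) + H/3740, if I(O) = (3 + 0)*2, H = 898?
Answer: 103159/441320 ≈ 0.23375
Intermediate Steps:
I(O) = 6 (I(O) = 3*2 = 6)
I(38)/(-944) + H/3740 = 6/(-944) + 898/3740 = 6*(-1/944) + 898*(1/3740) = -3/472 + 449/1870 = 103159/441320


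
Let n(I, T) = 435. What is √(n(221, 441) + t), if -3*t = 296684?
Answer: I*√886137/3 ≈ 313.78*I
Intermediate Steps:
t = -296684/3 (t = -⅓*296684 = -296684/3 ≈ -98895.)
√(n(221, 441) + t) = √(435 - 296684/3) = √(-295379/3) = I*√886137/3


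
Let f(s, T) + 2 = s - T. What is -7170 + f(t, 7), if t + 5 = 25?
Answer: -7159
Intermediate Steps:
t = 20 (t = -5 + 25 = 20)
f(s, T) = -2 + s - T (f(s, T) = -2 + (s - T) = -2 + s - T)
-7170 + f(t, 7) = -7170 + (-2 + 20 - 1*7) = -7170 + (-2 + 20 - 7) = -7170 + 11 = -7159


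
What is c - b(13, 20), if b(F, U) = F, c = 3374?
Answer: 3361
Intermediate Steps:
c - b(13, 20) = 3374 - 1*13 = 3374 - 13 = 3361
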